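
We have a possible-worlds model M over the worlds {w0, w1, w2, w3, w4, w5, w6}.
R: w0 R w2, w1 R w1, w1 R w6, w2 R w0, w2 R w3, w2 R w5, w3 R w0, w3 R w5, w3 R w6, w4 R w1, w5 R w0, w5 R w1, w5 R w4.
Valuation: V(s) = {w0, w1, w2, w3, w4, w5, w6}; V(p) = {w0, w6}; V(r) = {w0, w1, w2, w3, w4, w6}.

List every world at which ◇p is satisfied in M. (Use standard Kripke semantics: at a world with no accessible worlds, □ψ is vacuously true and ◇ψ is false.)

w1, w2, w3, w5

Let φ = ◇p. Evaluate φ at each world:
  w0 (successors {w2}): φ is false.
  w1 (successors {w1, w6}): φ is true.
  w2 (successors {w0, w3, w5}): φ is true.
  w3 (successors {w0, w5, w6}): φ is true.
  w4 (successors {w1}): φ is false.
  w5 (successors {w0, w1, w4}): φ is true.
  w6 (successors ∅): φ is false.
For instance, at w1:
  At w1: ◇p requires p at some successor in {w1, w6}.
    p holds at w6, so ◇p is true at w1.
Satisfying worlds: {w1, w2, w3, w5}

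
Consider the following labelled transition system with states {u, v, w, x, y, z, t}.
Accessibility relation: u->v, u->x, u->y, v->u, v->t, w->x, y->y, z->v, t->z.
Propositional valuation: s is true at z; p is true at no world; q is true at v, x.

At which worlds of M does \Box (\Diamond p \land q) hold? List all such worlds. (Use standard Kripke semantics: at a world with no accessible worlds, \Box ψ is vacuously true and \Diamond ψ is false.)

Recall that \Box ψ holds at a world iff ψ holds at every accessible world, and \Diamond ψ holds iff ψ holds at some accessible world.
Let φ = \Box (\Diamond p \land q). Evaluate φ at each world:
  u (successors {v, x, y}): φ is false.
  v (successors {u, t}): φ is false.
  w (successors {x}): φ is false.
  x (successors ∅): φ is true.
  y (successors {y}): φ is false.
  z (successors {v}): φ is false.
  t (successors {z}): φ is false.
For instance, at u:
  At u: \Box (\Diamond p \land q) requires \Diamond p \land q at every successor {v, x, y}.
    \Diamond p \land q fails at v, so \Box (\Diamond p \land q) is false at u.
      At v: \Diamond p is false, q is true, so \Diamond p \land q is false.
Satisfying worlds: {x}

x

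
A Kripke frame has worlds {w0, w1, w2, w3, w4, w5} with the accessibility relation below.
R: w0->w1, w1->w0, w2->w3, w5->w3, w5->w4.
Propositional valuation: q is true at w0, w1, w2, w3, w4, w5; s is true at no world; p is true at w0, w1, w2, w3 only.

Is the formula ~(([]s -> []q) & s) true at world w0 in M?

Yes

Recall that []ψ holds at a world iff ψ holds at every accessible world, and <>ψ holds iff ψ holds at some accessible world.
At w0: ([]s -> []q) & s is false, so ~(([]s -> []q) & s) is true.
  At w0: []s -> []q is true, s is false, so ([]s -> []q) & s is false.
    At w0: []s is false, []q is true, so []s -> []q is true.
      At w0: []s requires s at every successor {w1}.
        s fails at w1, so []s is false at w0.
      At w0: []q requires q at every successor {w1}.
        At w1: q is true.
      So []q is true at w0.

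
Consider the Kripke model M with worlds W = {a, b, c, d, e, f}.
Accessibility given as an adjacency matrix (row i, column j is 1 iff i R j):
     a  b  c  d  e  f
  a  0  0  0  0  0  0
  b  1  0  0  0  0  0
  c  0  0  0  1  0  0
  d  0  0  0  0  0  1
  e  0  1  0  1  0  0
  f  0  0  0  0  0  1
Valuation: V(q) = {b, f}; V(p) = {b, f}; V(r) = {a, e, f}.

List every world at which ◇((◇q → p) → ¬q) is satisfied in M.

b, c, e

Let φ = ◇((◇q → p) → ¬q). Evaluate φ at each world:
  a (successors ∅): φ is false.
  b (successors {a}): φ is true.
  c (successors {d}): φ is true.
  d (successors {f}): φ is false.
  e (successors {b, d}): φ is true.
  f (successors {f}): φ is false.
For instance, at d:
  At d: ◇((◇q → p) → ¬q) requires (◇q → p) → ¬q at some successor in {f}.
    At f: (◇q → p) → ¬q is false.
  So ◇((◇q → p) → ¬q) is false at d.
Satisfying worlds: {b, c, e}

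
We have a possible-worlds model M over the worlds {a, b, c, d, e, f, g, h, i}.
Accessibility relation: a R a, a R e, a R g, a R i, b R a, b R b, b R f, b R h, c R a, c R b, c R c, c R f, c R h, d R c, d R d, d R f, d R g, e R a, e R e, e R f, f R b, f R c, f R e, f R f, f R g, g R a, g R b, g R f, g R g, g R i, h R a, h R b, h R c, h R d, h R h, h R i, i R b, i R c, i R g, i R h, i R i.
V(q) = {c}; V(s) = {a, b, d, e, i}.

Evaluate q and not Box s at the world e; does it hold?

At e: q is false, not Box s is true, so q and not Box s is false.
  At e: Box s is false, so not Box s is true.
    At e: Box s requires s at every successor {a, e, f}.
      s fails at f, so Box s is false at e.

No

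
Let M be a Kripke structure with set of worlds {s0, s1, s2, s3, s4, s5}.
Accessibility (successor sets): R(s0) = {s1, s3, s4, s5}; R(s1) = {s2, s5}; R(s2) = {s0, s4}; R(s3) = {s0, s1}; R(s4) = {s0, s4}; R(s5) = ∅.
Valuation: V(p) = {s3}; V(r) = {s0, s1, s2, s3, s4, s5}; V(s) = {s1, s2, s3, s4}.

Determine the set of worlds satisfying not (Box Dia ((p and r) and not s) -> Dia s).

Let φ = not (Box Dia ((p and r) and not s) -> Dia s). Evaluate φ at each world:
  s0 (successors {s1, s3, s4, s5}): φ is false.
  s1 (successors {s2, s5}): φ is false.
  s2 (successors {s0, s4}): φ is false.
  s3 (successors {s0, s1}): φ is false.
  s4 (successors {s0, s4}): φ is false.
  s5 (successors ∅): φ is true.
For instance, at s3:
  At s3: Box Dia ((p and r) and not s) -> Dia s is true, so not (Box Dia ((p and r) and not s) -> Dia s) is false.
    At s3: Box Dia ((p and r) and not s) is false, Dia s is true, so Box Dia ((p and r) and not s) -> Dia s is true.
      At s3: Box Dia ((p and r) and not s) requires Dia ((p and r) and not s) at every successor {s0, s1}.
        Dia ((p and r) and not s) fails at s0, so Box Dia ((p and r) and not s) is false at s3.
      At s3: Dia s requires s at some successor in {s0, s1}.
        s holds at s1, so Dia s is true at s3.
Satisfying worlds: {s5}

s5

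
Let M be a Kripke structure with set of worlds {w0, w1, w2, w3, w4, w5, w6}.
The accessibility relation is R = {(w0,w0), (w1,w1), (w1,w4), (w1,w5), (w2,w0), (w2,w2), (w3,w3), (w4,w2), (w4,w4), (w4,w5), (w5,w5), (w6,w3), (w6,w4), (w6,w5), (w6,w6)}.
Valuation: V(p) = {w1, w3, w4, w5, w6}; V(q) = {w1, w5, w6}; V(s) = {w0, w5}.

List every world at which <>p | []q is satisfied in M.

w1, w3, w4, w5, w6

Let φ = <>p | []q. Evaluate φ at each world:
  w0 (successors {w0}): φ is false.
  w1 (successors {w1, w4, w5}): φ is true.
  w2 (successors {w0, w2}): φ is false.
  w3 (successors {w3}): φ is true.
  w4 (successors {w2, w4, w5}): φ is true.
  w5 (successors {w5}): φ is true.
  w6 (successors {w3, w4, w5, w6}): φ is true.
For instance, at w6:
  At w6: <>p is true, []q is false, so <>p | []q is true.
    At w6: <>p requires p at some successor in {w3, w4, w5, w6}.
      p holds at w3, so <>p is true at w6.
    At w6: []q requires q at every successor {w3, w4, w5, w6}.
      q fails at w3, so []q is false at w6.
Satisfying worlds: {w1, w3, w4, w5, w6}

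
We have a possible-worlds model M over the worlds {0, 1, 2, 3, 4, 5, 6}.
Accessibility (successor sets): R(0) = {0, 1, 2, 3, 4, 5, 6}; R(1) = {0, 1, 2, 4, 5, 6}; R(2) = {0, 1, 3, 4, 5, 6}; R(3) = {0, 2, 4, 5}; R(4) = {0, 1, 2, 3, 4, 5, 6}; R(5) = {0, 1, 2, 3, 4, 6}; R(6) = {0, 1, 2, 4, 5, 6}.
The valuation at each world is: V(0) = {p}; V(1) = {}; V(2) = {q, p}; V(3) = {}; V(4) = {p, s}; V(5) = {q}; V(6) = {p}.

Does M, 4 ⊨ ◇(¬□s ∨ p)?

Yes

At 4: ◇(¬□s ∨ p) requires ¬□s ∨ p at some successor in {0, 1, 2, 3, 4, 5, 6}.
  ¬□s ∨ p holds at 0, so ◇(¬□s ∨ p) is true at 4.
    At 0: ¬□s is true, p is true, so ¬□s ∨ p is true.
      At 0: □s is false, so ¬□s is true.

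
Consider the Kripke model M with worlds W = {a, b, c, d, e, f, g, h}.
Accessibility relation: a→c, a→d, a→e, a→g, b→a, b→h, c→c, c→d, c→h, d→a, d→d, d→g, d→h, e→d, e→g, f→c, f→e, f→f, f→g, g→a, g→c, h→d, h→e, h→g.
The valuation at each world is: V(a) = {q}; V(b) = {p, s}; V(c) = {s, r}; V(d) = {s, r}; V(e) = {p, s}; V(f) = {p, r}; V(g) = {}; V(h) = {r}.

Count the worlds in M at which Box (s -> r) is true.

5

Let φ = Box (s -> r). Evaluate φ at each world:
  a (successors {c, d, e, g}): φ is false.
  b (successors {a, h}): φ is true.
  c (successors {c, d, h}): φ is true.
  d (successors {a, d, g, h}): φ is true.
  e (successors {d, g}): φ is true.
  f (successors {c, e, f, g}): φ is false.
  g (successors {a, c}): φ is true.
  h (successors {d, e, g}): φ is false.
For instance, at h:
  At h: Box (s -> r) requires s -> r at every successor {d, e, g}.
    s -> r fails at e, so Box (s -> r) is false at h.
Satisfying worlds: {b, c, d, e, g}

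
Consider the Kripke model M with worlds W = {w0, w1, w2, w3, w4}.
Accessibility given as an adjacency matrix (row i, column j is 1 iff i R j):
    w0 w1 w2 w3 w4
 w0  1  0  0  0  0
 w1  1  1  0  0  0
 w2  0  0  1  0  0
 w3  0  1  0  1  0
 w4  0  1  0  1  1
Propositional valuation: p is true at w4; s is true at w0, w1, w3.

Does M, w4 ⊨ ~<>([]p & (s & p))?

Yes

At w4: <>([]p & (s & p)) is false, so ~<>([]p & (s & p)) is true.
  At w4: <>([]p & (s & p)) requires []p & (s & p) at some successor in {w1, w3, w4}.
    At w1: []p & (s & p) is false.
    At w3: []p & (s & p) is false.
    At w4: []p & (s & p) is false.
  So <>([]p & (s & p)) is false at w4.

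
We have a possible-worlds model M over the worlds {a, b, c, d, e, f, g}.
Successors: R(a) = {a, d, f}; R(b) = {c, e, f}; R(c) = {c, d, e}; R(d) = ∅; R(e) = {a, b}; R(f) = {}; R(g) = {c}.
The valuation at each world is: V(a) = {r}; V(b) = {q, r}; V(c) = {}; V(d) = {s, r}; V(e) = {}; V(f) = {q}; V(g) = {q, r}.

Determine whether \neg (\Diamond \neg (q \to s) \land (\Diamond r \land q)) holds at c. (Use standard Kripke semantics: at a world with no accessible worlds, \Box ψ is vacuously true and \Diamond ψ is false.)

At c: \Diamond \neg (q \to s) \land (\Diamond r \land q) is false, so \neg (\Diamond \neg (q \to s) \land (\Diamond r \land q)) is true.
  At c: \Diamond \neg (q \to s) is false, \Diamond r \land q is false, so \Diamond \neg (q \to s) \land (\Diamond r \land q) is false.
    At c: \Diamond \neg (q \to s) requires \neg (q \to s) at some successor in {c, d, e}.
      At c: \neg (q \to s) is false.
      At d: \neg (q \to s) is false.
      At e: \neg (q \to s) is false.
    So \Diamond \neg (q \to s) is false at c.
    At c: \Diamond r is true, q is false, so \Diamond r \land q is false.
      At c: \Diamond r requires r at some successor in {c, d, e}.
        r holds at d, so \Diamond r is true at c.

Yes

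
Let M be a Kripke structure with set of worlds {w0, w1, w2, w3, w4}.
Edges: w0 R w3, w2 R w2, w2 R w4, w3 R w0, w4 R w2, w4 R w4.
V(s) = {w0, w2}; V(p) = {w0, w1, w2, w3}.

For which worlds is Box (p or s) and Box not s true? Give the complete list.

Let φ = Box (p or s) and Box not s. Evaluate φ at each world:
  w0 (successors {w3}): φ is true.
  w1 (successors ∅): φ is true.
  w2 (successors {w2, w4}): φ is false.
  w3 (successors {w0}): φ is false.
  w4 (successors {w2, w4}): φ is false.
For instance, at w4:
  At w4: Box (p or s) is false, Box not s is false, so Box (p or s) and Box not s is false.
    At w4: Box (p or s) requires p or s at every successor {w2, w4}.
      p or s fails at w4, so Box (p or s) is false at w4.
    At w4: Box not s requires not s at every successor {w2, w4}.
      not s fails at w2, so Box not s is false at w4.
Satisfying worlds: {w0, w1}

w0, w1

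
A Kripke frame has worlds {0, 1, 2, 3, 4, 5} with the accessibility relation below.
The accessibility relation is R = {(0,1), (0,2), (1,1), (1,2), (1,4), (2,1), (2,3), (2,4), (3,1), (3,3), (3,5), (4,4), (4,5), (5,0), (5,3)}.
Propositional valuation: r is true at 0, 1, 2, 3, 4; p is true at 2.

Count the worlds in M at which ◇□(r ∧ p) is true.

Let φ = ◇□(r ∧ p). Evaluate φ at each world:
  0 (successors {1, 2}): φ is false.
  1 (successors {1, 2, 4}): φ is false.
  2 (successors {1, 3, 4}): φ is false.
  3 (successors {1, 3, 5}): φ is false.
  4 (successors {4, 5}): φ is false.
  5 (successors {0, 3}): φ is false.
For instance, at 5:
  At 5: ◇□(r ∧ p) requires □(r ∧ p) at some successor in {0, 3}.
    At 0: □(r ∧ p) is false.
    At 3: □(r ∧ p) is false.
  So ◇□(r ∧ p) is false at 5.
Satisfying worlds: none.

0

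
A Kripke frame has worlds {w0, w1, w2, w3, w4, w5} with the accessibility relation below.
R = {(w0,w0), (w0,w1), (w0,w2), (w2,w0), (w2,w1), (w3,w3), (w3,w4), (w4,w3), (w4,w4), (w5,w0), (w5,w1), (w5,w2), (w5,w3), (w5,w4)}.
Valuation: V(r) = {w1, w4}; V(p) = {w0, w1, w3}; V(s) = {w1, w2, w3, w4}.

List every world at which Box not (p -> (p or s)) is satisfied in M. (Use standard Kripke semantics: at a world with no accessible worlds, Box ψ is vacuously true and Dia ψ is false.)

Recall that Box ψ holds at a world iff ψ holds at every accessible world, and Dia ψ holds iff ψ holds at some accessible world.
Let φ = Box not (p -> (p or s)). Evaluate φ at each world:
  w0 (successors {w0, w1, w2}): φ is false.
  w1 (successors ∅): φ is true.
  w2 (successors {w0, w1}): φ is false.
  w3 (successors {w3, w4}): φ is false.
  w4 (successors {w3, w4}): φ is false.
  w5 (successors {w0, w1, w2, w3, w4}): φ is false.
For instance, at w5:
  At w5: Box not (p -> (p or s)) requires not (p -> (p or s)) at every successor {w0, w1, w2, w3, w4}.
    not (p -> (p or s)) fails at w0, so Box not (p -> (p or s)) is false at w5.
Satisfying worlds: {w1}

w1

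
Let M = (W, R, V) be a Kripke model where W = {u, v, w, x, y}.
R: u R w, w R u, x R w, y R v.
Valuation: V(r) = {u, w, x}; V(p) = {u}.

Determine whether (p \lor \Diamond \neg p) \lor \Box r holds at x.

Recall that \Box ψ holds at a world iff ψ holds at every accessible world, and \Diamond ψ holds iff ψ holds at some accessible world.
At x: p \lor \Diamond \neg p is true, \Box r is true, so (p \lor \Diamond \neg p) \lor \Box r is true.
  At x: p is false, \Diamond \neg p is true, so p \lor \Diamond \neg p is true.
    At x: \Diamond \neg p requires \neg p at some successor in {w}.
      \neg p holds at w, so \Diamond \neg p is true at x.
  At x: \Box r requires r at every successor {w}.
    At w: r is true.
  So \Box r is true at x.

Yes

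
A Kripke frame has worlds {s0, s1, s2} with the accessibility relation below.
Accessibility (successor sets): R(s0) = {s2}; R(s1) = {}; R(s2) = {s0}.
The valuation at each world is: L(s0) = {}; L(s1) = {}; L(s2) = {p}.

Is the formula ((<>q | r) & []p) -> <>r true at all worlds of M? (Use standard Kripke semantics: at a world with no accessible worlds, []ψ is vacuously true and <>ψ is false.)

Let φ = ((<>q | r) & []p) -> <>r. Evaluate φ at each world:
  s0 (successors {s2}): φ is true.
  s1 (successors ∅): φ is true.
  s2 (successors {s0}): φ is true.
For instance, at s0:
  At s0: (<>q | r) & []p is false, <>r is false, so ((<>q | r) & []p) -> <>r is true.
    At s0: <>q | r is false, []p is true, so (<>q | r) & []p is false.
      At s0: <>q is false, r is false, so <>q | r is false.
      At s0: []p requires p at every successor {s2}.
        At s2: p is true.
      So []p is true at s0.
    At s0: <>r requires r at some successor in {s2}.
      At s2: r is false.
    So <>r is false at s0.

Yes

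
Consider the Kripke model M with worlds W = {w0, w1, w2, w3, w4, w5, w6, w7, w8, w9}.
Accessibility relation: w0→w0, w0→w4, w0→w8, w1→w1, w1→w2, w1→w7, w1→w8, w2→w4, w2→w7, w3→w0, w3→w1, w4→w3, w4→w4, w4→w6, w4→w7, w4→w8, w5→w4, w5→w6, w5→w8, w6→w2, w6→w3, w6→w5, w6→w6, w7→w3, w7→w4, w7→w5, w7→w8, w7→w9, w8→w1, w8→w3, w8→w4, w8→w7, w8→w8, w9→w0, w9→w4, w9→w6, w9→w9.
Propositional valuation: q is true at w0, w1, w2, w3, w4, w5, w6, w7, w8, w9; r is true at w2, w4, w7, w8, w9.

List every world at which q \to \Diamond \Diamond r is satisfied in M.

w0, w1, w2, w3, w4, w5, w6, w7, w8, w9

Let φ = q \to \Diamond \Diamond r. Evaluate φ at each world:
  w0 (successors {w0, w4, w8}): φ is true.
  w1 (successors {w1, w2, w7, w8}): φ is true.
  w2 (successors {w4, w7}): φ is true.
  w3 (successors {w0, w1}): φ is true.
  w4 (successors {w3, w4, w6, w7, w8}): φ is true.
  w5 (successors {w4, w6, w8}): φ is true.
  w6 (successors {w2, w3, w5, w6}): φ is true.
  w7 (successors {w3, w4, w5, w8, w9}): φ is true.
  w8 (successors {w1, w3, w4, w7, w8}): φ is true.
  w9 (successors {w0, w4, w6, w9}): φ is true.
For instance, at w2:
  At w2: q is true, \Diamond \Diamond r is true, so q \to \Diamond \Diamond r is true.
    At w2: \Diamond \Diamond r requires \Diamond r at some successor in {w4, w7}.
      \Diamond r holds at w4, so \Diamond \Diamond r is true at w2.
Satisfying worlds: {w0, w1, w2, w3, w4, w5, w6, w7, w8, w9}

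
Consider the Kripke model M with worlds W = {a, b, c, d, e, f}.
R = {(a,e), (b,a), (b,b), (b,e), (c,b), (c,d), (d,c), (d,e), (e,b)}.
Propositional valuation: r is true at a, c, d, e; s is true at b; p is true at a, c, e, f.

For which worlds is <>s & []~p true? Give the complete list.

Let φ = <>s & []~p. Evaluate φ at each world:
  a (successors {e}): φ is false.
  b (successors {a, b, e}): φ is false.
  c (successors {b, d}): φ is true.
  d (successors {c, e}): φ is false.
  e (successors {b}): φ is true.
  f (successors ∅): φ is false.
For instance, at e:
  At e: <>s is true, []~p is true, so <>s & []~p is true.
    At e: <>s requires s at some successor in {b}.
      s holds at b, so <>s is true at e.
    At e: []~p requires ~p at every successor {b}.
      At b: ~p is true.
    So []~p is true at e.
Satisfying worlds: {c, e}

c, e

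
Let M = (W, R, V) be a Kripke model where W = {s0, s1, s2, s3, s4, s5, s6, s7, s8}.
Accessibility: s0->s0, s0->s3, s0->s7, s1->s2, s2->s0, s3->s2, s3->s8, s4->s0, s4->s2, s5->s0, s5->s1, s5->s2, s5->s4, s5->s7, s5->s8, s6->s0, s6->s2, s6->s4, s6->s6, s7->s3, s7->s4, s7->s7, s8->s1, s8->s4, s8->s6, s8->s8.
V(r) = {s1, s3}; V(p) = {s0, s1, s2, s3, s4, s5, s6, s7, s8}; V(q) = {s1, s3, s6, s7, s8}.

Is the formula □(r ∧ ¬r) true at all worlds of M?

No

Let φ = □(r ∧ ¬r). Evaluate φ at each world:
  s0 (successors {s0, s3, s7}): φ is false.
  s1 (successors {s2}): φ is false.
  s2 (successors {s0}): φ is false.
  s3 (successors {s2, s8}): φ is false.
  s4 (successors {s0, s2}): φ is false.
  s5 (successors {s0, s1, s2, s4, s7, s8}): φ is false.
  s6 (successors {s0, s2, s4, s6}): φ is false.
  s7 (successors {s3, s4, s7}): φ is false.
  s8 (successors {s1, s4, s6, s8}): φ is false.
Detail at s0 (counterexample):
  At s0: □(r ∧ ¬r) requires r ∧ ¬r at every successor {s0, s3, s7}.
    r ∧ ¬r fails at s0, so □(r ∧ ¬r) is false at s0.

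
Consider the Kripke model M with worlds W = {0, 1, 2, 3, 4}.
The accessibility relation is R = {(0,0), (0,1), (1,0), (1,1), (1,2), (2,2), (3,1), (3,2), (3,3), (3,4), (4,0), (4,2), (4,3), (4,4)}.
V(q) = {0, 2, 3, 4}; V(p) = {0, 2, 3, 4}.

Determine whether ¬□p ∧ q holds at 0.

At 0: ¬□p is true, q is true, so ¬□p ∧ q is true.
  At 0: □p is false, so ¬□p is true.
    At 0: □p requires p at every successor {0, 1}.
      p fails at 1, so □p is false at 0.

Yes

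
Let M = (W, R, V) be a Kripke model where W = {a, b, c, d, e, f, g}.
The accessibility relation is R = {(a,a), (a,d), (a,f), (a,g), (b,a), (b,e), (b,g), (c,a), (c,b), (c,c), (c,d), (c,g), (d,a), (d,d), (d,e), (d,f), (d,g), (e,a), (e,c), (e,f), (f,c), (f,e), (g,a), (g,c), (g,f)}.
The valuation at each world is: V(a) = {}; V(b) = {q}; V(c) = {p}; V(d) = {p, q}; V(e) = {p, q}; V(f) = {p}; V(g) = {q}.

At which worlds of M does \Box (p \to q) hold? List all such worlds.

Let φ = \Box (p \to q). Evaluate φ at each world:
  a (successors {a, d, f, g}): φ is false.
  b (successors {a, e, g}): φ is true.
  c (successors {a, b, c, d, g}): φ is false.
  d (successors {a, d, e, f, g}): φ is false.
  e (successors {a, c, f}): φ is false.
  f (successors {c, e}): φ is false.
  g (successors {a, c, f}): φ is false.
For instance, at e:
  At e: \Box (p \to q) requires p \to q at every successor {a, c, f}.
    p \to q fails at c, so \Box (p \to q) is false at e.
Satisfying worlds: {b}

b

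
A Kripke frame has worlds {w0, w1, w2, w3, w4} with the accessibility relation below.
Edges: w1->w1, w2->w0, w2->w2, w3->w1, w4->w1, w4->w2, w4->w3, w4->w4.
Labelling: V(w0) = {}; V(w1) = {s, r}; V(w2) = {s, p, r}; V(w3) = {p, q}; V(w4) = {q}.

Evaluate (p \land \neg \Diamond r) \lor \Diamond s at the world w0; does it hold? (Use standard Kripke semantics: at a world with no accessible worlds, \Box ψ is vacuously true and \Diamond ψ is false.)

No

At w0: p \land \neg \Diamond r is false, \Diamond s is false, so (p \land \neg \Diamond r) \lor \Diamond s is false.
  At w0: p is false, \neg \Diamond r is true, so p \land \neg \Diamond r is false.
    At w0: \Diamond r is false, so \neg \Diamond r is true.
      At w0: no accessible worlds, so \Diamond r is false.
  At w0: no accessible worlds, so \Diamond s is false.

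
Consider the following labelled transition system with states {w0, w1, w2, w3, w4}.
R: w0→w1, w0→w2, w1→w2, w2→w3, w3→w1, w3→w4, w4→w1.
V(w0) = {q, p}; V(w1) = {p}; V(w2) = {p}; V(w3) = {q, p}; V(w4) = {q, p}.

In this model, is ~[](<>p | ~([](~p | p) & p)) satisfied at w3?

Recall that []ψ holds at a world iff ψ holds at every accessible world, and <>ψ holds iff ψ holds at some accessible world.
At w3: [](<>p | ~([](~p | p) & p)) is true, so ~[](<>p | ~([](~p | p) & p)) is false.
  At w3: [](<>p | ~([](~p | p) & p)) requires <>p | ~([](~p | p) & p) at every successor {w1, w4}.
      At w1: <>p is true, ~([](~p | p) & p) is false, so <>p | ~([](~p | p) & p) is true.
      At w4: <>p is true, ~([](~p | p) & p) is false, so <>p | ~([](~p | p) & p) is true.
  So [](<>p | ~([](~p | p) & p)) is true at w3.

No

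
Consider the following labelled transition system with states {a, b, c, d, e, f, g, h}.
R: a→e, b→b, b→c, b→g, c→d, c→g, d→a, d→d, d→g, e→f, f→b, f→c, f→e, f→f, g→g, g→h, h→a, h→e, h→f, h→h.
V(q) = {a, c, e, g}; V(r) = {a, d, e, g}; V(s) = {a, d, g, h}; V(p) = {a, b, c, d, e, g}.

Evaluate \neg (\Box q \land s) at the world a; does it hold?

At a: \Box q \land s is true, so \neg (\Box q \land s) is false.
  At a: \Box q is true, s is true, so \Box q \land s is true.
    At a: \Box q requires q at every successor {e}.
      At e: q is true.
    So \Box q is true at a.

No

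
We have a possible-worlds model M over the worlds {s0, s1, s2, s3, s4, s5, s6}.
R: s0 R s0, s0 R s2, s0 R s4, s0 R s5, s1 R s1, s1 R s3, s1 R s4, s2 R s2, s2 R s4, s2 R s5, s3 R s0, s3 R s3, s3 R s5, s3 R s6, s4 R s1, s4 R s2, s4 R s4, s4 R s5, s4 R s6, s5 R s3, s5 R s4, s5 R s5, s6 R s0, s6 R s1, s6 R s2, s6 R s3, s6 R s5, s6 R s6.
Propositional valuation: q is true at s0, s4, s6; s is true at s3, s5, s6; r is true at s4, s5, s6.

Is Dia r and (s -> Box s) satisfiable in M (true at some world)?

Yes

Let φ = Dia r and (s -> Box s). Evaluate φ at each world:
  s0 (successors {s0, s2, s4, s5}): φ is true.
  s1 (successors {s1, s3, s4}): φ is true.
  s2 (successors {s2, s4, s5}): φ is true.
  s3 (successors {s0, s3, s5, s6}): φ is false.
  s4 (successors {s1, s2, s4, s5, s6}): φ is true.
  s5 (successors {s3, s4, s5}): φ is false.
  s6 (successors {s0, s1, s2, s3, s5, s6}): φ is false.
Detail at s0 (witness):
  At s0: Dia r is true, s -> Box s is true, so Dia r and (s -> Box s) is true.
    At s0: Dia r requires r at some successor in {s0, s2, s4, s5}.
      r holds at s4, so Dia r is true at s0.
    At s0: s is false, Box s is false, so s -> Box s is true.
      At s0: Box s requires s at every successor {s0, s2, s4, s5}.
        s fails at s0, so Box s is false at s0.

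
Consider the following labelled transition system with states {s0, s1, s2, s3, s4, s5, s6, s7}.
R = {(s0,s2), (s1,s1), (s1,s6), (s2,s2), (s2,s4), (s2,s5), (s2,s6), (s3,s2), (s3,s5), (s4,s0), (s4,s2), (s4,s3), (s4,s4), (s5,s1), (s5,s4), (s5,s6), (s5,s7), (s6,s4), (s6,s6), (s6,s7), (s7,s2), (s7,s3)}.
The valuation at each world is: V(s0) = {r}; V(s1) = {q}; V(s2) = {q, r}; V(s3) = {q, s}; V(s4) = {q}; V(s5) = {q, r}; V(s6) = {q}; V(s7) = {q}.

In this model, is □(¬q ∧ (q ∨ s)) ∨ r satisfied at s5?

Recall that □ψ holds at a world iff ψ holds at every accessible world, and ◇ψ holds iff ψ holds at some accessible world.
At s5: □(¬q ∧ (q ∨ s)) is false, r is true, so □(¬q ∧ (q ∨ s)) ∨ r is true.
  At s5: □(¬q ∧ (q ∨ s)) requires ¬q ∧ (q ∨ s) at every successor {s1, s4, s6, s7}.
    ¬q ∧ (q ∨ s) fails at s1, so □(¬q ∧ (q ∨ s)) is false at s5.

Yes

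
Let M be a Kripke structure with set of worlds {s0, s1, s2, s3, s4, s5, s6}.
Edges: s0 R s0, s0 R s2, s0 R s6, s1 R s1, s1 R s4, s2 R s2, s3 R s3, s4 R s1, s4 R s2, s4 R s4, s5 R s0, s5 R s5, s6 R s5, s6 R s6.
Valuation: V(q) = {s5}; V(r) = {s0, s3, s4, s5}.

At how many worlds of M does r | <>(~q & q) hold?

4

Recall that <>ψ holds at a world iff ψ holds at some accessible world.
Let φ = r | <>(~q & q). Evaluate φ at each world:
  s0 (successors {s0, s2, s6}): φ is true.
  s1 (successors {s1, s4}): φ is false.
  s2 (successors {s2}): φ is false.
  s3 (successors {s3}): φ is true.
  s4 (successors {s1, s2, s4}): φ is true.
  s5 (successors {s0, s5}): φ is true.
  s6 (successors {s5, s6}): φ is false.
For instance, at s3:
  At s3: r is true, <>(~q & q) is false, so r | <>(~q & q) is true.
    At s3: <>(~q & q) requires ~q & q at some successor in {s3}.
      At s3: ~q & q is false.
    So <>(~q & q) is false at s3.
Satisfying worlds: {s0, s3, s4, s5}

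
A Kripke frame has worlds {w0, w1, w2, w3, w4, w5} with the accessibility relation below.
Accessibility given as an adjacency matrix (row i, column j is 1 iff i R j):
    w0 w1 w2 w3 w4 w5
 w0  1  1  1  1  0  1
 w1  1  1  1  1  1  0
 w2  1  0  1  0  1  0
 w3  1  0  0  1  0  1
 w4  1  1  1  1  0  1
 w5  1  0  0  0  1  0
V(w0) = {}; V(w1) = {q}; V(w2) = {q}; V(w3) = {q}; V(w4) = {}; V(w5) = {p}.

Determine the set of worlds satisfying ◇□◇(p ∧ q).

Let φ = ◇□◇(p ∧ q). Evaluate φ at each world:
  w0 (successors {w0, w1, w2, w3, w5}): φ is false.
  w1 (successors {w0, w1, w2, w3, w4}): φ is false.
  w2 (successors {w0, w2, w4}): φ is false.
  w3 (successors {w0, w3, w5}): φ is false.
  w4 (successors {w0, w1, w2, w3, w5}): φ is false.
  w5 (successors {w0, w4}): φ is false.
For instance, at w4:
  At w4: ◇□◇(p ∧ q) requires □◇(p ∧ q) at some successor in {w0, w1, w2, w3, w5}.
    At w0: □◇(p ∧ q) is false.
    At w1: □◇(p ∧ q) is false.
    At w2: □◇(p ∧ q) is false.
    At w3: □◇(p ∧ q) is false.
    At w5: □◇(p ∧ q) is false.
  So ◇□◇(p ∧ q) is false at w4.
Satisfying worlds: none.

none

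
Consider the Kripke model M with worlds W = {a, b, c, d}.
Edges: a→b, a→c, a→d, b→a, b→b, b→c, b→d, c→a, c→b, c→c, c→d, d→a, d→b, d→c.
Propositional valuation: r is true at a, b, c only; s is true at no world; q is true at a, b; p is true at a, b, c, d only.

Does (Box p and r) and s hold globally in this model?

No

Let φ = (Box p and r) and s. Evaluate φ at each world:
  a (successors {b, c, d}): φ is false.
  b (successors {a, b, c, d}): φ is false.
  c (successors {a, b, c, d}): φ is false.
  d (successors {a, b, c}): φ is false.
Detail at a (counterexample):
  At a: Box p and r is true, s is false, so (Box p and r) and s is false.
    At a: Box p is true, r is true, so Box p and r is true.
      At a: Box p requires p at every successor {b, c, d}.
        At b: p is true.
        At c: p is true.
        At d: p is true.
      So Box p is true at a.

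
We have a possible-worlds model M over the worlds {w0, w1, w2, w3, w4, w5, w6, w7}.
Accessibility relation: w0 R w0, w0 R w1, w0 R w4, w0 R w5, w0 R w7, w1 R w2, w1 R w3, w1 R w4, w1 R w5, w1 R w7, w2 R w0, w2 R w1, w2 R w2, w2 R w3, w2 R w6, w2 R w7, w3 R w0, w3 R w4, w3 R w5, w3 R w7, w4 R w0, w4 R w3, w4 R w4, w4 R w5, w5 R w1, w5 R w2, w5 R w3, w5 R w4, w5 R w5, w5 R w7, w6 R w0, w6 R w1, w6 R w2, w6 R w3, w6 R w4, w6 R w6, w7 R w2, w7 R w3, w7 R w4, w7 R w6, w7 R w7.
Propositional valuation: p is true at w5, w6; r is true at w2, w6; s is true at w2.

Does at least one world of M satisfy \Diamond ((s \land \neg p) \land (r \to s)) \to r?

Let φ = \Diamond ((s \land \neg p) \land (r \to s)) \to r. Evaluate φ at each world:
  w0 (successors {w0, w1, w4, w5, w7}): φ is true.
  w1 (successors {w2, w3, w4, w5, w7}): φ is false.
  w2 (successors {w0, w1, w2, w3, w6, w7}): φ is true.
  w3 (successors {w0, w4, w5, w7}): φ is true.
  w4 (successors {w0, w3, w4, w5}): φ is true.
  w5 (successors {w1, w2, w3, w4, w5, w7}): φ is false.
  w6 (successors {w0, w1, w2, w3, w4, w6}): φ is true.
  w7 (successors {w2, w3, w4, w6, w7}): φ is false.
Detail at w0 (witness):
  At w0: \Diamond ((s \land \neg p) \land (r \to s)) is false, r is false, so \Diamond ((s \land \neg p) \land (r \to s)) \to r is true.
    At w0: \Diamond ((s \land \neg p) \land (r \to s)) requires (s \land \neg p) \land (r \to s) at some successor in {w0, w1, w4, w5, w7}.
      At w0: (s \land \neg p) \land (r \to s) is false.
      At w1: (s \land \neg p) \land (r \to s) is false.
      At w4: (s \land \neg p) \land (r \to s) is false.
      At w5: (s \land \neg p) \land (r \to s) is false.
      At w7: (s \land \neg p) \land (r \to s) is false.
    So \Diamond ((s \land \neg p) \land (r \to s)) is false at w0.

Yes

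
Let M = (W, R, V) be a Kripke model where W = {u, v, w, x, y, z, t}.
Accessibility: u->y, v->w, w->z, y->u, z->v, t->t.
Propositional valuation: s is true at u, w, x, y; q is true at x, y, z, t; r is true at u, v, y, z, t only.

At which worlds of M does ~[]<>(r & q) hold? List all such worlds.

Let φ = ~[]<>(r & q). Evaluate φ at each world:
  u (successors {y}): φ is true.
  v (successors {w}): φ is false.
  w (successors {z}): φ is true.
  x (successors ∅): φ is false.
  y (successors {u}): φ is false.
  z (successors {v}): φ is true.
  t (successors {t}): φ is false.
For instance, at t:
  At t: []<>(r & q) is true, so ~[]<>(r & q) is false.
    At t: []<>(r & q) requires <>(r & q) at every successor {t}.
      At t: <>(r & q) is true.
    So []<>(r & q) is true at t.
Satisfying worlds: {u, w, z}

u, w, z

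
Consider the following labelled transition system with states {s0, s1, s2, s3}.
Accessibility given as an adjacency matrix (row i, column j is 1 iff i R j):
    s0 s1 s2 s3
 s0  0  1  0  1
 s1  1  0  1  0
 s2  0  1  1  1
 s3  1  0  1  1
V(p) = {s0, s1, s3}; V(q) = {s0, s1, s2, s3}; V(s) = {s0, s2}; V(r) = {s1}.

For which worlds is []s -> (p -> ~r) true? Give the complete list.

s0, s2, s3

Recall that []ψ holds at a world iff ψ holds at every accessible world, and <>ψ holds iff ψ holds at some accessible world.
Let φ = []s -> (p -> ~r). Evaluate φ at each world:
  s0 (successors {s1, s3}): φ is true.
  s1 (successors {s0, s2}): φ is false.
  s2 (successors {s1, s2, s3}): φ is true.
  s3 (successors {s0, s2, s3}): φ is true.
For instance, at s2:
  At s2: []s is false, p -> ~r is true, so []s -> (p -> ~r) is true.
    At s2: []s requires s at every successor {s1, s2, s3}.
      s fails at s1, so []s is false at s2.
Satisfying worlds: {s0, s2, s3}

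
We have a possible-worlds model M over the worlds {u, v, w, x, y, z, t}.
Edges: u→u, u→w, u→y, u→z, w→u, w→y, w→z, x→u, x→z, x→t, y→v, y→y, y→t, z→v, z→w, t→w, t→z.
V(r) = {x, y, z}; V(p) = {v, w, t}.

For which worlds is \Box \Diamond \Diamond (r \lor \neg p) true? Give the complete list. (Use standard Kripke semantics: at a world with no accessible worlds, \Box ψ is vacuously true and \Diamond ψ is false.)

Let φ = \Box \Diamond \Diamond (r \lor \neg p). Evaluate φ at each world:
  u (successors {u, w, y, z}): φ is true.
  v (successors ∅): φ is true.
  w (successors {u, y, z}): φ is true.
  x (successors {u, z, t}): φ is true.
  y (successors {v, y, t}): φ is false.
  z (successors {v, w}): φ is false.
  t (successors {w, z}): φ is true.
For instance, at w:
  At w: \Box \Diamond \Diamond (r \lor \neg p) requires \Diamond \Diamond (r \lor \neg p) at every successor {u, y, z}.
      At u: \Diamond \Diamond (r \lor \neg p) requires \Diamond (r \lor \neg p) at some successor in {u, w, y, z}.
        \Diamond (r \lor \neg p) holds at u, so \Diamond \Diamond (r \lor \neg p) is true at u.
      At y: \Diamond \Diamond (r \lor \neg p) requires \Diamond (r \lor \neg p) at some successor in {v, y, t}.
        \Diamond (r \lor \neg p) holds at y, so \Diamond \Diamond (r \lor \neg p) is true at y.
      At z: \Diamond \Diamond (r \lor \neg p) requires \Diamond (r \lor \neg p) at some successor in {v, w}.
        \Diamond (r \lor \neg p) holds at w, so \Diamond \Diamond (r \lor \neg p) is true at z.
  So \Box \Diamond \Diamond (r \lor \neg p) is true at w.
Satisfying worlds: {u, v, w, x, t}

u, v, w, x, t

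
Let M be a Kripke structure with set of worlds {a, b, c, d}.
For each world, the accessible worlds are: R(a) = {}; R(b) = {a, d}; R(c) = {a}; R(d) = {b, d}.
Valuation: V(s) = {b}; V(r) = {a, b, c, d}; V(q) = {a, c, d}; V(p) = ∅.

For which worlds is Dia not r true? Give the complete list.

Let φ = Dia not r. Evaluate φ at each world:
  a (successors ∅): φ is false.
  b (successors {a, d}): φ is false.
  c (successors {a}): φ is false.
  d (successors {b, d}): φ is false.
For instance, at c:
  At c: Dia not r requires not r at some successor in {a}.
    At a: not r is false.
  So Dia not r is false at c.
Satisfying worlds: none.

none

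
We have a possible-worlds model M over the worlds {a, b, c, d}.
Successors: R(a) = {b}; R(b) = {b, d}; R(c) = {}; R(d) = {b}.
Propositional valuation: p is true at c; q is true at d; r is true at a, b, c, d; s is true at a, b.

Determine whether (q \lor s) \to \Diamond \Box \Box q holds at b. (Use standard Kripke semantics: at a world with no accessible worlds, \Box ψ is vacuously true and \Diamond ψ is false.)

Recall that \Box ψ holds at a world iff ψ holds at every accessible world, and \Diamond ψ holds iff ψ holds at some accessible world.
At b: q \lor s is true, \Diamond \Box \Box q is false, so (q \lor s) \to \Diamond \Box \Box q is false.
  At b: \Diamond \Box \Box q requires \Box \Box q at some successor in {b, d}.
    At b: \Box \Box q is false.
    At d: \Box \Box q is false.
  So \Diamond \Box \Box q is false at b.

No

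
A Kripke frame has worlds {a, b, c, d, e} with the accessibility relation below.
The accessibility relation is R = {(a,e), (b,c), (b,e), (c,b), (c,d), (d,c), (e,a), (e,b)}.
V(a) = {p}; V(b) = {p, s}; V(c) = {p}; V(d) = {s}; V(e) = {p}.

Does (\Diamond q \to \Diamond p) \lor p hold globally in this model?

Yes

Let φ = (\Diamond q \to \Diamond p) \lor p. Evaluate φ at each world:
  a (successors {e}): φ is true.
  b (successors {c, e}): φ is true.
  c (successors {b, d}): φ is true.
  d (successors {c}): φ is true.
  e (successors {a, b}): φ is true.
For instance, at e:
  At e: \Diamond q \to \Diamond p is true, p is true, so (\Diamond q \to \Diamond p) \lor p is true.
    At e: \Diamond q is false, \Diamond p is true, so \Diamond q \to \Diamond p is true.
      At e: \Diamond q requires q at some successor in {a, b}.
        At a: q is false.
        At b: q is false.
      So \Diamond q is false at e.
      At e: \Diamond p requires p at some successor in {a, b}.
        p holds at a, so \Diamond p is true at e.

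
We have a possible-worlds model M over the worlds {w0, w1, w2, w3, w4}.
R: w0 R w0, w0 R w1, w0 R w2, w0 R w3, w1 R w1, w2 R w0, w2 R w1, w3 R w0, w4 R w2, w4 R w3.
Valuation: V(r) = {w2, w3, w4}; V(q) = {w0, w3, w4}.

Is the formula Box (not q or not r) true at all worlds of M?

Recall that Box ψ holds at a world iff ψ holds at every accessible world, and Dia ψ holds iff ψ holds at some accessible world.
Let φ = Box (not q or not r). Evaluate φ at each world:
  w0 (successors {w0, w1, w2, w3}): φ is false.
  w1 (successors {w1}): φ is true.
  w2 (successors {w0, w1}): φ is true.
  w3 (successors {w0}): φ is true.
  w4 (successors {w2, w3}): φ is false.
Detail at w0 (counterexample):
  At w0: Box (not q or not r) requires not q or not r at every successor {w0, w1, w2, w3}.
    not q or not r fails at w3, so Box (not q or not r) is false at w0.

No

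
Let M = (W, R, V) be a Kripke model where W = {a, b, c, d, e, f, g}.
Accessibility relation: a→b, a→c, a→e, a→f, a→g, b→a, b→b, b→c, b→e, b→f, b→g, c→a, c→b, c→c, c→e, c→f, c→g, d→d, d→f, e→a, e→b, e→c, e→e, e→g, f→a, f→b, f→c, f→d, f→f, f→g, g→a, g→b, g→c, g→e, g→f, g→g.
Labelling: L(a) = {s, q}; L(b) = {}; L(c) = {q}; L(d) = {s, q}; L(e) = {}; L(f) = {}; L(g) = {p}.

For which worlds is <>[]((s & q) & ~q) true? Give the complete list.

none

Recall that []ψ holds at a world iff ψ holds at every accessible world, and <>ψ holds iff ψ holds at some accessible world.
Let φ = <>[]((s & q) & ~q). Evaluate φ at each world:
  a (successors {b, c, e, f, g}): φ is false.
  b (successors {a, b, c, e, f, g}): φ is false.
  c (successors {a, b, c, e, f, g}): φ is false.
  d (successors {d, f}): φ is false.
  e (successors {a, b, c, e, g}): φ is false.
  f (successors {a, b, c, d, f, g}): φ is false.
  g (successors {a, b, c, e, f, g}): φ is false.
For instance, at e:
  At e: <>[]((s & q) & ~q) requires []((s & q) & ~q) at some successor in {a, b, c, e, g}.
    At a: []((s & q) & ~q) is false.
    At b: []((s & q) & ~q) is false.
    At c: []((s & q) & ~q) is false.
    At e: []((s & q) & ~q) is false.
    At g: []((s & q) & ~q) is false.
  So <>[]((s & q) & ~q) is false at e.
Satisfying worlds: none.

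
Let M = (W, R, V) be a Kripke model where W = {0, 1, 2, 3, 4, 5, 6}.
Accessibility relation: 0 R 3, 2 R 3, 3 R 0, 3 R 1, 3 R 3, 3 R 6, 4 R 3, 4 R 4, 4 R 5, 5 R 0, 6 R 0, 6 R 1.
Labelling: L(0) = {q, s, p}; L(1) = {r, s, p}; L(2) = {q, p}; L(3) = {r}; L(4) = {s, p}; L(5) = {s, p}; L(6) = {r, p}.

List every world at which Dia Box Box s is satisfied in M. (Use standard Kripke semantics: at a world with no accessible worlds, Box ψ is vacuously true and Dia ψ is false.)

Let φ = Dia Box Box s. Evaluate φ at each world:
  0 (successors {3}): φ is false.
  1 (successors ∅): φ is false.
  2 (successors {3}): φ is false.
  3 (successors {0, 1, 3, 6}): φ is true.
  4 (successors {3, 4, 5}): φ is false.
  5 (successors {0}): φ is false.
  6 (successors {0, 1}): φ is true.
For instance, at 2:
  At 2: Dia Box Box s requires Box Box s at some successor in {3}.
    At 3: Box Box s is false.
  So Dia Box Box s is false at 2.
Satisfying worlds: {3, 6}

3, 6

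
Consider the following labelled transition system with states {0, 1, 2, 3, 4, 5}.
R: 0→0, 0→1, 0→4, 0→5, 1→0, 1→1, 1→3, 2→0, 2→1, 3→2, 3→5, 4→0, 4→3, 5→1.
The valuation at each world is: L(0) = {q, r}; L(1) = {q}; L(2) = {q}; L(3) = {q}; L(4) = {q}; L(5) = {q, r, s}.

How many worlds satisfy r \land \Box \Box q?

Let φ = r \land \Box \Box q. Evaluate φ at each world:
  0 (successors {0, 1, 4, 5}): φ is true.
  1 (successors {0, 1, 3}): φ is false.
  2 (successors {0, 1}): φ is false.
  3 (successors {2, 5}): φ is false.
  4 (successors {0, 3}): φ is false.
  5 (successors {1}): φ is true.
For instance, at 2:
  At 2: r is false, \Box \Box q is true, so r \land \Box \Box q is false.
    At 2: \Box \Box q requires \Box q at every successor {0, 1}.
      At 0: \Box q is true.
      At 1: \Box q is true.
    So \Box \Box q is true at 2.
Satisfying worlds: {0, 5}

2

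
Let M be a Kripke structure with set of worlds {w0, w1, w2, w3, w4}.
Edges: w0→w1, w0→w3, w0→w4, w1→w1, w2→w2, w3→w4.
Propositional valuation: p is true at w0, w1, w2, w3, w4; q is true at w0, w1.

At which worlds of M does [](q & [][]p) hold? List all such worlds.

Let φ = [](q & [][]p). Evaluate φ at each world:
  w0 (successors {w1, w3, w4}): φ is false.
  w1 (successors {w1}): φ is true.
  w2 (successors {w2}): φ is false.
  w3 (successors {w4}): φ is false.
  w4 (successors ∅): φ is true.
For instance, at w0:
  At w0: [](q & [][]p) requires q & [][]p at every successor {w1, w3, w4}.
    q & [][]p fails at w3, so [](q & [][]p) is false at w0.
      At w3: q is false, [][]p is true, so q & [][]p is false.
Satisfying worlds: {w1, w4}

w1, w4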